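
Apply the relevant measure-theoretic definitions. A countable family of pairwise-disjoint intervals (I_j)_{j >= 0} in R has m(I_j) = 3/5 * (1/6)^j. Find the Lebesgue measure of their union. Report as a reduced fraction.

By countable additivity of the Lebesgue measure on pairwise disjoint measurable sets,
  m(union_{j >= 0} I_j) = sum_{j >= 0} m(I_j) = sum_{j >= 0} a * r^j,
  with a = 3/5 and r = 1/6.
Since 0 < r = 1/6 < 1, the geometric series converges:
  sum_{j >= 0} a * r^j = a / (1 - r).
  = 3/5 / (1 - 1/6)
  = 3/5 / (5/6)
  = 18/25.

18/25


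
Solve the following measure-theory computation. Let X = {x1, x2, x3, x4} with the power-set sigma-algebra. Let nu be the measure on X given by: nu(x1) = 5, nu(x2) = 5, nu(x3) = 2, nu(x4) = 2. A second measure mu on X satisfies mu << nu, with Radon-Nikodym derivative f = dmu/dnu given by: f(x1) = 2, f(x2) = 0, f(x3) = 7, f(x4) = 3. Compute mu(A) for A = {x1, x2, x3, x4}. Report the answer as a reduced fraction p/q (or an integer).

By the defining property of the Radon-Nikodym derivative, for every measurable set A,
  mu(A) = integral_A f dnu.
Since nu is a discrete measure concentrated on the atoms of X, the integral over A reduces to the sum
  mu(A) = sum_{x in A} f(x) * nu({x}).
Computing each term:
  x1: f(x1) * nu(x1) = 2 * 5 = 10.
  x2: f(x2) * nu(x2) = 0 * 5 = 0.
  x3: f(x3) * nu(x3) = 7 * 2 = 14.
  x4: f(x4) * nu(x4) = 3 * 2 = 6.
Summing: mu(A) = 10 + 0 + 14 + 6 = 30.

30


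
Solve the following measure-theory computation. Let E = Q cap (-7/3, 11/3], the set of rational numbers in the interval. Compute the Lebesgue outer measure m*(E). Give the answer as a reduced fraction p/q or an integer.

Q cap (-7/3, 11/3] is countable; list its elements as q_1, q_2, ... . Fix eps > 0 and cover the k-th point by an interval of length eps * 2^(-k). The cover has total length eps * sum_{k>=1} 2^(-k) = eps, so by definition of outer measure m*(Q cap (-7/3, 11/3]) <= eps. Since eps was arbitrary and m* >= 0, the outer measure is 0.

0


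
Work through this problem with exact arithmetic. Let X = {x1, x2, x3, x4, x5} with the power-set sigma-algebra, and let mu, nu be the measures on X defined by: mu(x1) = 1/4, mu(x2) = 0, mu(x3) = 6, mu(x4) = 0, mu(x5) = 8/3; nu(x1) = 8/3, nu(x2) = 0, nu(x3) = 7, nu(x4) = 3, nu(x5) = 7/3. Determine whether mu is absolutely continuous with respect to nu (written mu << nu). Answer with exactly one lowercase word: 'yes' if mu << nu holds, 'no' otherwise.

mu << nu means: every nu-null measurable set is also mu-null; equivalently, for every atom x, if nu({x}) = 0 then mu({x}) = 0.
Checking each atom:
  x1: nu = 8/3 > 0 -> no constraint.
  x2: nu = 0, mu = 0 -> consistent with mu << nu.
  x3: nu = 7 > 0 -> no constraint.
  x4: nu = 3 > 0 -> no constraint.
  x5: nu = 7/3 > 0 -> no constraint.
No atom violates the condition. Therefore mu << nu.

yes


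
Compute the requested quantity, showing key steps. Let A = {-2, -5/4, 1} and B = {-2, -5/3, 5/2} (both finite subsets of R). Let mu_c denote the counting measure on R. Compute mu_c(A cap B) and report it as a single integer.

Counting measure on a finite set equals cardinality. mu_c(A cap B) = |A cap B| (elements appearing in both).
Enumerating the elements of A that also lie in B gives 1 element(s).
So mu_c(A cap B) = 1.

1


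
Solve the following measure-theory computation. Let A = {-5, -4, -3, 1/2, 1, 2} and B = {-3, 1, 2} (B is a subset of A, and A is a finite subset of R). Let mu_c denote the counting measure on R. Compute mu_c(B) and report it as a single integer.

Counting measure assigns mu_c(E) = |E| (number of elements) when E is finite.
B has 3 element(s), so mu_c(B) = 3.

3


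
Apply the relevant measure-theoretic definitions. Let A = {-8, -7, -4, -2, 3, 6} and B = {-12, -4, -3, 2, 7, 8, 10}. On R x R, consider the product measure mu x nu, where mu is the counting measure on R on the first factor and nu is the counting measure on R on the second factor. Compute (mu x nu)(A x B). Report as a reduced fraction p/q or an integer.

For a measurable rectangle A x B, the product measure satisfies
  (mu x nu)(A x B) = mu(A) * nu(B).
  mu(A) = 6.
  nu(B) = 7.
  (mu x nu)(A x B) = 6 * 7 = 42.

42


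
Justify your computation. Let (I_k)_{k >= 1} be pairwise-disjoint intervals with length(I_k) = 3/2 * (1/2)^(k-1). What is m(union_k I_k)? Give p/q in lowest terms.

By countable additivity of the Lebesgue measure on pairwise disjoint measurable sets,
  m(union_{k >= 1} I_k) = sum_{k >= 1} m(I_k) = sum_{k >= 1} a * r^(k-1),
  with a = 3/2 and r = 1/2.
Since 0 < r = 1/2 < 1, the geometric series converges:
  sum_{k >= 1} a * r^(k-1) = a / (1 - r).
  = 3/2 / (1 - 1/2)
  = 3/2 / (1/2)
  = 3.

3


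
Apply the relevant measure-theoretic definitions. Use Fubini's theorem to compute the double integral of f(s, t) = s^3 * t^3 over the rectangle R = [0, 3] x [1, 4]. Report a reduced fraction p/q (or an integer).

f(s, t) is a tensor product of a function of s and a function of t, and both factors are bounded continuous (hence Lebesgue integrable) on the rectangle, so Fubini's theorem applies:
  integral_R f d(m x m) = (integral_a1^b1 s^3 ds) * (integral_a2^b2 t^3 dt).
Inner integral in s: integral_{0}^{3} s^3 ds = (3^4 - 0^4)/4
  = 81/4.
Inner integral in t: integral_{1}^{4} t^3 dt = (4^4 - 1^4)/4
  = 255/4.
Product: (81/4) * (255/4) = 20655/16.

20655/16


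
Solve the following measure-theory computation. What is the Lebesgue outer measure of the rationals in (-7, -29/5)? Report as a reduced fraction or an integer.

The set Q cap (-7, -29/5) is countable (a subset of the countable set Q). Lebesgue outer measure of any countable set is 0: each singleton {q} has m*({q}) = 0, and by countable subadditivity m*(union_k {q_k}) <= sum_k m*({q_k}) = sum_k 0 = 0. The reverse inequality m*(E) >= 0 is automatic. So m*(Q cap (-7, -29/5)) = 0.

0


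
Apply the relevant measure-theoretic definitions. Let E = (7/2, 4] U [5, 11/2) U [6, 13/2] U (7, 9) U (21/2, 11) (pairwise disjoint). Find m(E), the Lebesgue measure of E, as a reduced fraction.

For pairwise disjoint intervals, m(union_i I_i) = sum_i m(I_i),
and m is invariant under swapping open/closed endpoints (single points have measure 0).
So m(E) = sum_i (b_i - a_i).
  I_1 has length 4 - 7/2 = 1/2.
  I_2 has length 11/2 - 5 = 1/2.
  I_3 has length 13/2 - 6 = 1/2.
  I_4 has length 9 - 7 = 2.
  I_5 has length 11 - 21/2 = 1/2.
Summing:
  m(E) = 1/2 + 1/2 + 1/2 + 2 + 1/2 = 4.

4


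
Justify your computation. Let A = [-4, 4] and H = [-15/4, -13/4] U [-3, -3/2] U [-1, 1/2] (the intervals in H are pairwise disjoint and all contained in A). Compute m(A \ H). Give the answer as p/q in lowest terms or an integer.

The ambient interval has length m(A) = 4 - (-4) = 8.
Since the holes are disjoint and sit inside A, by finite additivity
  m(H) = sum_i (b_i - a_i), and m(A \ H) = m(A) - m(H).
Computing the hole measures:
  m(H_1) = -13/4 - (-15/4) = 1/2.
  m(H_2) = -3/2 - (-3) = 3/2.
  m(H_3) = 1/2 - (-1) = 3/2.
Summed: m(H) = 1/2 + 3/2 + 3/2 = 7/2.
So m(A \ H) = 8 - 7/2 = 9/2.

9/2


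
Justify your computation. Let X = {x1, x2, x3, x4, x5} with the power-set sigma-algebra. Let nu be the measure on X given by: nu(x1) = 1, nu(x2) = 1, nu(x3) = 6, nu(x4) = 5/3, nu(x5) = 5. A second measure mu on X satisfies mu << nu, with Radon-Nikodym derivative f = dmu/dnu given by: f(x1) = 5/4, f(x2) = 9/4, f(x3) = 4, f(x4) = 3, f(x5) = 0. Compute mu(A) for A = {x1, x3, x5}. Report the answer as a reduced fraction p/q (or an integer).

By the defining property of the Radon-Nikodym derivative, for every measurable set A,
  mu(A) = integral_A f dnu.
Since nu is a discrete measure concentrated on the atoms of X, the integral over A reduces to the sum
  mu(A) = sum_{x in A} f(x) * nu({x}).
Computing each term:
  x1: f(x1) * nu(x1) = 5/4 * 1 = 5/4.
  x3: f(x3) * nu(x3) = 4 * 6 = 24.
  x5: f(x5) * nu(x5) = 0 * 5 = 0.
Summing: mu(A) = 5/4 + 24 + 0 = 101/4.

101/4


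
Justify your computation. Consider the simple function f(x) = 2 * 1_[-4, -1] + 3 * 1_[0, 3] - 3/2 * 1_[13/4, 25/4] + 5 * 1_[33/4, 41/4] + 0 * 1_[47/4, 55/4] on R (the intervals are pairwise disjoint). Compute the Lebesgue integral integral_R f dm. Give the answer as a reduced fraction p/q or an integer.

For a simple function f = sum_i c_i * 1_{A_i} with disjoint A_i,
  integral f dm = sum_i c_i * m(A_i).
Lengths of the A_i:
  m(A_1) = -1 - (-4) = 3.
  m(A_2) = 3 - 0 = 3.
  m(A_3) = 25/4 - 13/4 = 3.
  m(A_4) = 41/4 - 33/4 = 2.
  m(A_5) = 55/4 - 47/4 = 2.
Contributions c_i * m(A_i):
  (2) * (3) = 6.
  (3) * (3) = 9.
  (-3/2) * (3) = -9/2.
  (5) * (2) = 10.
  (0) * (2) = 0.
Total: 6 + 9 - 9/2 + 10 + 0 = 41/2.

41/2


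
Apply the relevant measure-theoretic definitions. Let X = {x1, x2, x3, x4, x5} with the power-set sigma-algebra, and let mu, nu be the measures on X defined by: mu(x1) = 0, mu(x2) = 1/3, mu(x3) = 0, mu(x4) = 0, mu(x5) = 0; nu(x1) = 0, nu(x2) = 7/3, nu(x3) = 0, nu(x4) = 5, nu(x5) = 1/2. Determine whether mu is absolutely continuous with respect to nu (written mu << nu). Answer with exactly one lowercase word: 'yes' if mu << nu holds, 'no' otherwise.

mu << nu means: every nu-null measurable set is also mu-null; equivalently, for every atom x, if nu({x}) = 0 then mu({x}) = 0.
Checking each atom:
  x1: nu = 0, mu = 0 -> consistent with mu << nu.
  x2: nu = 7/3 > 0 -> no constraint.
  x3: nu = 0, mu = 0 -> consistent with mu << nu.
  x4: nu = 5 > 0 -> no constraint.
  x5: nu = 1/2 > 0 -> no constraint.
No atom violates the condition. Therefore mu << nu.

yes


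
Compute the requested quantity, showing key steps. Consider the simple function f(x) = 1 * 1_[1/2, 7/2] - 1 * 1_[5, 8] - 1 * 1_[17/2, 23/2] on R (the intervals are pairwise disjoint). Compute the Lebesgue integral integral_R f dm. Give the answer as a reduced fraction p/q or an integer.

For a simple function f = sum_i c_i * 1_{A_i} with disjoint A_i,
  integral f dm = sum_i c_i * m(A_i).
Lengths of the A_i:
  m(A_1) = 7/2 - 1/2 = 3.
  m(A_2) = 8 - 5 = 3.
  m(A_3) = 23/2 - 17/2 = 3.
Contributions c_i * m(A_i):
  (1) * (3) = 3.
  (-1) * (3) = -3.
  (-1) * (3) = -3.
Total: 3 - 3 - 3 = -3.

-3


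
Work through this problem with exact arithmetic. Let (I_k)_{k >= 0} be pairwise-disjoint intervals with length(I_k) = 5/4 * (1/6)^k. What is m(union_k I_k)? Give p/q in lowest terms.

By countable additivity of the Lebesgue measure on pairwise disjoint measurable sets,
  m(union_{k >= 0} I_k) = sum_{k >= 0} m(I_k) = sum_{k >= 0} a * r^k,
  with a = 5/4 and r = 1/6.
Since 0 < r = 1/6 < 1, the geometric series converges:
  sum_{k >= 0} a * r^k = a / (1 - r).
  = 5/4 / (1 - 1/6)
  = 5/4 / (5/6)
  = 3/2.

3/2


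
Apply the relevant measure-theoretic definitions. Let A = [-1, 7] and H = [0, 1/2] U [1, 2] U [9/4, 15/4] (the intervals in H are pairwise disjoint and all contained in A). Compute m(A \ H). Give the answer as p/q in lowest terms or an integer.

The ambient interval has length m(A) = 7 - (-1) = 8.
Since the holes are disjoint and sit inside A, by finite additivity
  m(H) = sum_i (b_i - a_i), and m(A \ H) = m(A) - m(H).
Computing the hole measures:
  m(H_1) = 1/2 - 0 = 1/2.
  m(H_2) = 2 - 1 = 1.
  m(H_3) = 15/4 - 9/4 = 3/2.
Summed: m(H) = 1/2 + 1 + 3/2 = 3.
So m(A \ H) = 8 - 3 = 5.

5


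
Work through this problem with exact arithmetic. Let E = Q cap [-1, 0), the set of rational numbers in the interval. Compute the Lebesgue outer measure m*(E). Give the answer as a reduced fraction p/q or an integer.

E = Q cap [-1, 0) is a subset of Q, which is countable. Enumerate Q = {q_1, q_2, ...}; for any eps > 0, cover q_k by the open interval (q_k - eps/2^(k+1), q_k + eps/2^(k+1)), of length eps/2^k. The total cover length is sum_{k>=1} eps/2^k = eps. Hence m*(E) <= m*(Q) <= eps for every eps > 0, and since outer measure is non-negative, m*(E) = 0.

0


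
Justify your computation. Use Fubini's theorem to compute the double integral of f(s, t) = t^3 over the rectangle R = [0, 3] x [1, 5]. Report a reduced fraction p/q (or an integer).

f(s, t) is a tensor product of a function of s and a function of t, and both factors are bounded continuous (hence Lebesgue integrable) on the rectangle, so Fubini's theorem applies:
  integral_R f d(m x m) = (integral_a1^b1 1 ds) * (integral_a2^b2 t^3 dt).
Inner integral in s: integral_{0}^{3} 1 ds = (3^1 - 0^1)/1
  = 3.
Inner integral in t: integral_{1}^{5} t^3 dt = (5^4 - 1^4)/4
  = 156.
Product: (3) * (156) = 468.

468


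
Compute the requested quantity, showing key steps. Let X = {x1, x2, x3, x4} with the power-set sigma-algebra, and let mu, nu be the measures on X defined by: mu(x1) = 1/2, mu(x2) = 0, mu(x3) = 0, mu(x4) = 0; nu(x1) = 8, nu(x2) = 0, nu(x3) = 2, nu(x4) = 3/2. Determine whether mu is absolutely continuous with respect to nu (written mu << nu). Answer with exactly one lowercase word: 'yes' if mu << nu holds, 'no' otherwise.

mu << nu means: every nu-null measurable set is also mu-null; equivalently, for every atom x, if nu({x}) = 0 then mu({x}) = 0.
Checking each atom:
  x1: nu = 8 > 0 -> no constraint.
  x2: nu = 0, mu = 0 -> consistent with mu << nu.
  x3: nu = 2 > 0 -> no constraint.
  x4: nu = 3/2 > 0 -> no constraint.
No atom violates the condition. Therefore mu << nu.

yes


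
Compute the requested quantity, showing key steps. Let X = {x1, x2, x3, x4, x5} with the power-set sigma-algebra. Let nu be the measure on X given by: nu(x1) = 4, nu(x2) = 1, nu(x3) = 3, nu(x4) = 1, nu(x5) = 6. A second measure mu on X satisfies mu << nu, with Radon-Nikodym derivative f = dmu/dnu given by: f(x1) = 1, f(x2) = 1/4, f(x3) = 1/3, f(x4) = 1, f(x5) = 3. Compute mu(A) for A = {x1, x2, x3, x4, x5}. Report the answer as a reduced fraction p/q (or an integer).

By the defining property of the Radon-Nikodym derivative, for every measurable set A,
  mu(A) = integral_A f dnu.
Since nu is a discrete measure concentrated on the atoms of X, the integral over A reduces to the sum
  mu(A) = sum_{x in A} f(x) * nu({x}).
Computing each term:
  x1: f(x1) * nu(x1) = 1 * 4 = 4.
  x2: f(x2) * nu(x2) = 1/4 * 1 = 1/4.
  x3: f(x3) * nu(x3) = 1/3 * 3 = 1.
  x4: f(x4) * nu(x4) = 1 * 1 = 1.
  x5: f(x5) * nu(x5) = 3 * 6 = 18.
Summing: mu(A) = 4 + 1/4 + 1 + 1 + 18 = 97/4.

97/4


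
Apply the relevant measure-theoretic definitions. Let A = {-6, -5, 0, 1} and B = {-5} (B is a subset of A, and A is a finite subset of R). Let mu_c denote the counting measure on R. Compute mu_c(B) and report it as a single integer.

Counting measure assigns mu_c(E) = |E| (number of elements) when E is finite.
B has 1 element(s), so mu_c(B) = 1.

1


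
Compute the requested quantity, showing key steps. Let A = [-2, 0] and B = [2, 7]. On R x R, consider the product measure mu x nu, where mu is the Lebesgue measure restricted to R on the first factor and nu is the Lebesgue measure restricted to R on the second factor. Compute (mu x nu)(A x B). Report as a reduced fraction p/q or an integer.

For a measurable rectangle A x B, the product measure satisfies
  (mu x nu)(A x B) = mu(A) * nu(B).
  mu(A) = 2.
  nu(B) = 5.
  (mu x nu)(A x B) = 2 * 5 = 10.

10


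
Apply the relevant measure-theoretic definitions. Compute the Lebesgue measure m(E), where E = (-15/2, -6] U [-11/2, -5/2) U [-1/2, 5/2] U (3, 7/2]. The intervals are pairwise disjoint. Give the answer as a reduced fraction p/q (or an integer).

For pairwise disjoint intervals, m(union_i I_i) = sum_i m(I_i),
and m is invariant under swapping open/closed endpoints (single points have measure 0).
So m(E) = sum_i (b_i - a_i).
  I_1 has length -6 - (-15/2) = 3/2.
  I_2 has length -5/2 - (-11/2) = 3.
  I_3 has length 5/2 - (-1/2) = 3.
  I_4 has length 7/2 - 3 = 1/2.
Summing:
  m(E) = 3/2 + 3 + 3 + 1/2 = 8.

8


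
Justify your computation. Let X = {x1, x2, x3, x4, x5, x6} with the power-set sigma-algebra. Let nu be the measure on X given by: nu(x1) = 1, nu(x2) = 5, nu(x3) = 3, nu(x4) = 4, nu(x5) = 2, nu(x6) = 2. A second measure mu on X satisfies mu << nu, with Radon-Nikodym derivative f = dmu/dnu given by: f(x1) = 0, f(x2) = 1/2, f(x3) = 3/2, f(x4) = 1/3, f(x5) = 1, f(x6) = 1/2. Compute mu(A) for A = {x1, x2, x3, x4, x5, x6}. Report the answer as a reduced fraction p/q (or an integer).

By the defining property of the Radon-Nikodym derivative, for every measurable set A,
  mu(A) = integral_A f dnu.
Since nu is a discrete measure concentrated on the atoms of X, the integral over A reduces to the sum
  mu(A) = sum_{x in A} f(x) * nu({x}).
Computing each term:
  x1: f(x1) * nu(x1) = 0 * 1 = 0.
  x2: f(x2) * nu(x2) = 1/2 * 5 = 5/2.
  x3: f(x3) * nu(x3) = 3/2 * 3 = 9/2.
  x4: f(x4) * nu(x4) = 1/3 * 4 = 4/3.
  x5: f(x5) * nu(x5) = 1 * 2 = 2.
  x6: f(x6) * nu(x6) = 1/2 * 2 = 1.
Summing: mu(A) = 0 + 5/2 + 9/2 + 4/3 + 2 + 1 = 34/3.

34/3


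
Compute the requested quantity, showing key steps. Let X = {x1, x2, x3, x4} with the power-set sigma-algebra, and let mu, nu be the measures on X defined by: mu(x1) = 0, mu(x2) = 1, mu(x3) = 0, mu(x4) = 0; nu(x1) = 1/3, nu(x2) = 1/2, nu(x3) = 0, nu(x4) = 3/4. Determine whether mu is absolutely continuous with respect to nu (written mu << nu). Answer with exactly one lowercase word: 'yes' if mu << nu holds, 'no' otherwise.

mu << nu means: every nu-null measurable set is also mu-null; equivalently, for every atom x, if nu({x}) = 0 then mu({x}) = 0.
Checking each atom:
  x1: nu = 1/3 > 0 -> no constraint.
  x2: nu = 1/2 > 0 -> no constraint.
  x3: nu = 0, mu = 0 -> consistent with mu << nu.
  x4: nu = 3/4 > 0 -> no constraint.
No atom violates the condition. Therefore mu << nu.

yes


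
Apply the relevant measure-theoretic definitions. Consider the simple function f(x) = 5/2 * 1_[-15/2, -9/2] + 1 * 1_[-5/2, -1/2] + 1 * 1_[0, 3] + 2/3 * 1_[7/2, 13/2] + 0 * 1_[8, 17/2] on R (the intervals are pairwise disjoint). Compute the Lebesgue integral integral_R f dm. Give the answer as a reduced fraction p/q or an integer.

For a simple function f = sum_i c_i * 1_{A_i} with disjoint A_i,
  integral f dm = sum_i c_i * m(A_i).
Lengths of the A_i:
  m(A_1) = -9/2 - (-15/2) = 3.
  m(A_2) = -1/2 - (-5/2) = 2.
  m(A_3) = 3 - 0 = 3.
  m(A_4) = 13/2 - 7/2 = 3.
  m(A_5) = 17/2 - 8 = 1/2.
Contributions c_i * m(A_i):
  (5/2) * (3) = 15/2.
  (1) * (2) = 2.
  (1) * (3) = 3.
  (2/3) * (3) = 2.
  (0) * (1/2) = 0.
Total: 15/2 + 2 + 3 + 2 + 0 = 29/2.

29/2


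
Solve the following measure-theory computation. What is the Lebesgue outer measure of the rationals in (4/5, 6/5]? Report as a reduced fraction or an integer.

The set Q cap (4/5, 6/5] is countable (a subset of the countable set Q). Lebesgue outer measure of any countable set is 0: each singleton {q} has m*({q}) = 0, and by countable subadditivity m*(union_k {q_k}) <= sum_k m*({q_k}) = sum_k 0 = 0. The reverse inequality m*(E) >= 0 is automatic. So m*(Q cap (4/5, 6/5]) = 0.

0


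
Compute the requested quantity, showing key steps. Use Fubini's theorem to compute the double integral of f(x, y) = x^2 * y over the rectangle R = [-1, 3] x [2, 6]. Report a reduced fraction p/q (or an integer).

f(x, y) is a tensor product of a function of x and a function of y, and both factors are bounded continuous (hence Lebesgue integrable) on the rectangle, so Fubini's theorem applies:
  integral_R f d(m x m) = (integral_a1^b1 x^2 dx) * (integral_a2^b2 y dy).
Inner integral in x: integral_{-1}^{3} x^2 dx = (3^3 - (-1)^3)/3
  = 28/3.
Inner integral in y: integral_{2}^{6} y dy = (6^2 - 2^2)/2
  = 16.
Product: (28/3) * (16) = 448/3.

448/3


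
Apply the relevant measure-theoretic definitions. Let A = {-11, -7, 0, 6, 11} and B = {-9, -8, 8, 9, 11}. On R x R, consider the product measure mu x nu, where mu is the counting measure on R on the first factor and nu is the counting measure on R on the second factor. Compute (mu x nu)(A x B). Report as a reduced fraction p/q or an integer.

For a measurable rectangle A x B, the product measure satisfies
  (mu x nu)(A x B) = mu(A) * nu(B).
  mu(A) = 5.
  nu(B) = 5.
  (mu x nu)(A x B) = 5 * 5 = 25.

25


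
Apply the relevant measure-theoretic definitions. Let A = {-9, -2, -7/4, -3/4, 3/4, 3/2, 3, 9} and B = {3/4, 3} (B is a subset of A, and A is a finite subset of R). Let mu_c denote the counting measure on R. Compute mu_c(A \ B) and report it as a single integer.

Counting measure assigns mu_c(E) = |E| (number of elements) when E is finite. For B subset A, A \ B is the set of elements of A not in B, so |A \ B| = |A| - |B|.
|A| = 8, |B| = 2, so mu_c(A \ B) = 8 - 2 = 6.

6


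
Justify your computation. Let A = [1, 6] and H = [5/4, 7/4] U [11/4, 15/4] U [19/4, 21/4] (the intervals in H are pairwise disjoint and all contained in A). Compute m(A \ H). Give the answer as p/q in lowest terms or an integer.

The ambient interval has length m(A) = 6 - 1 = 5.
Since the holes are disjoint and sit inside A, by finite additivity
  m(H) = sum_i (b_i - a_i), and m(A \ H) = m(A) - m(H).
Computing the hole measures:
  m(H_1) = 7/4 - 5/4 = 1/2.
  m(H_2) = 15/4 - 11/4 = 1.
  m(H_3) = 21/4 - 19/4 = 1/2.
Summed: m(H) = 1/2 + 1 + 1/2 = 2.
So m(A \ H) = 5 - 2 = 3.

3


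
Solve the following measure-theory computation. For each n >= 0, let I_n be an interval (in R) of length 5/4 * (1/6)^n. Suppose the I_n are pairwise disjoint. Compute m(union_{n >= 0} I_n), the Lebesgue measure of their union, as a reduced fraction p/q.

By countable additivity of the Lebesgue measure on pairwise disjoint measurable sets,
  m(union_{n >= 0} I_n) = sum_{n >= 0} m(I_n) = sum_{n >= 0} a * r^n,
  with a = 5/4 and r = 1/6.
Since 0 < r = 1/6 < 1, the geometric series converges:
  sum_{n >= 0} a * r^n = a / (1 - r).
  = 5/4 / (1 - 1/6)
  = 5/4 / (5/6)
  = 3/2.

3/2


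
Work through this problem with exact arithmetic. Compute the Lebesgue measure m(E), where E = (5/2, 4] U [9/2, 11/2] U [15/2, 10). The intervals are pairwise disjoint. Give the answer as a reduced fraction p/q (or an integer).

For pairwise disjoint intervals, m(union_i I_i) = sum_i m(I_i),
and m is invariant under swapping open/closed endpoints (single points have measure 0).
So m(E) = sum_i (b_i - a_i).
  I_1 has length 4 - 5/2 = 3/2.
  I_2 has length 11/2 - 9/2 = 1.
  I_3 has length 10 - 15/2 = 5/2.
Summing:
  m(E) = 3/2 + 1 + 5/2 = 5.

5


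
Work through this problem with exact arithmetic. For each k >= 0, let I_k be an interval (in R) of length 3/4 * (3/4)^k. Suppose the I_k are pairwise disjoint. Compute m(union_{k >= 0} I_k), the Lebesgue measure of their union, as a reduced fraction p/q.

By countable additivity of the Lebesgue measure on pairwise disjoint measurable sets,
  m(union_{k >= 0} I_k) = sum_{k >= 0} m(I_k) = sum_{k >= 0} a * r^k,
  with a = 3/4 and r = 3/4.
Since 0 < r = 3/4 < 1, the geometric series converges:
  sum_{k >= 0} a * r^k = a / (1 - r).
  = 3/4 / (1 - 3/4)
  = 3/4 / (1/4)
  = 3.

3


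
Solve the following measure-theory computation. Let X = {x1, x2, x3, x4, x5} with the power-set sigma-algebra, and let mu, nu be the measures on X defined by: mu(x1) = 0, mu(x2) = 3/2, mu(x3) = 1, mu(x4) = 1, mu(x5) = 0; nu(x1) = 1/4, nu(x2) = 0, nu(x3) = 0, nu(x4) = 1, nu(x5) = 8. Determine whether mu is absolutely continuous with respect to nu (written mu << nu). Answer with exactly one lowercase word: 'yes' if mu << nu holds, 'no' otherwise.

mu << nu means: every nu-null measurable set is also mu-null; equivalently, for every atom x, if nu({x}) = 0 then mu({x}) = 0.
Checking each atom:
  x1: nu = 1/4 > 0 -> no constraint.
  x2: nu = 0, mu = 3/2 > 0 -> violates mu << nu.
  x3: nu = 0, mu = 1 > 0 -> violates mu << nu.
  x4: nu = 1 > 0 -> no constraint.
  x5: nu = 8 > 0 -> no constraint.
The atom(s) x2, x3 violate the condition (nu = 0 but mu > 0). Therefore mu is NOT absolutely continuous w.r.t. nu.

no


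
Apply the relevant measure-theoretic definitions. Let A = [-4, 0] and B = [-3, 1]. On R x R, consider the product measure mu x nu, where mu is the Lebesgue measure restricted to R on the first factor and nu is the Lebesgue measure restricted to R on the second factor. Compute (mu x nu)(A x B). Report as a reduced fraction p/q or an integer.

For a measurable rectangle A x B, the product measure satisfies
  (mu x nu)(A x B) = mu(A) * nu(B).
  mu(A) = 4.
  nu(B) = 4.
  (mu x nu)(A x B) = 4 * 4 = 16.

16


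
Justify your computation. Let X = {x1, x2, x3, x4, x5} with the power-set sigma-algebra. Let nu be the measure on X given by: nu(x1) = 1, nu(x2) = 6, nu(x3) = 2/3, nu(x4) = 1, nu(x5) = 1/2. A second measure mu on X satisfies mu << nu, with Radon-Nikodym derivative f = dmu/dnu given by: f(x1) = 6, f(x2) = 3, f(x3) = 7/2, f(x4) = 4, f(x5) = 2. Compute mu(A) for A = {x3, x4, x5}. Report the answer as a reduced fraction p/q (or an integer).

By the defining property of the Radon-Nikodym derivative, for every measurable set A,
  mu(A) = integral_A f dnu.
Since nu is a discrete measure concentrated on the atoms of X, the integral over A reduces to the sum
  mu(A) = sum_{x in A} f(x) * nu({x}).
Computing each term:
  x3: f(x3) * nu(x3) = 7/2 * 2/3 = 7/3.
  x4: f(x4) * nu(x4) = 4 * 1 = 4.
  x5: f(x5) * nu(x5) = 2 * 1/2 = 1.
Summing: mu(A) = 7/3 + 4 + 1 = 22/3.

22/3


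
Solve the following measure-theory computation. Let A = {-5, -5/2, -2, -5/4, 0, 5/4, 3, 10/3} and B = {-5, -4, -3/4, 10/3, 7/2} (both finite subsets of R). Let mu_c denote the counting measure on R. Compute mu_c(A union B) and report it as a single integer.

Counting measure on a finite set equals cardinality. By inclusion-exclusion, |A union B| = |A| + |B| - |A cap B|.
|A| = 8, |B| = 5, |A cap B| = 2.
So mu_c(A union B) = 8 + 5 - 2 = 11.

11


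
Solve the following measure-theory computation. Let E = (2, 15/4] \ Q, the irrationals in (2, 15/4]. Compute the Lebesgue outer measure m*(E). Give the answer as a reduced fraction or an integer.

The interval I = (2, 15/4] has m(I) = 15/4 - 2 = 7/4 (endpoints are measure-zero, so open/closed/half-open agree). Write I = (I cap Q) u (I \ Q). The rationals in I are countable, so m*(I cap Q) = 0 (cover each rational by intervals whose total length is arbitrarily small). By countable subadditivity m*(I) <= m*(I cap Q) + m*(I \ Q), hence m*(I \ Q) >= m(I) = 7/4. The reverse inequality m*(I \ Q) <= m*(I) = 7/4 is trivial since (I \ Q) is a subset of I. Therefore m*(I \ Q) = 7/4.

7/4


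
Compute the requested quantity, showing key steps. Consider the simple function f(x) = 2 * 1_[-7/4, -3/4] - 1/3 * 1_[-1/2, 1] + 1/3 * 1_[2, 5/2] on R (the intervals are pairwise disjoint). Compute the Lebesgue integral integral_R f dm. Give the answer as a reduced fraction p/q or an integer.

For a simple function f = sum_i c_i * 1_{A_i} with disjoint A_i,
  integral f dm = sum_i c_i * m(A_i).
Lengths of the A_i:
  m(A_1) = -3/4 - (-7/4) = 1.
  m(A_2) = 1 - (-1/2) = 3/2.
  m(A_3) = 5/2 - 2 = 1/2.
Contributions c_i * m(A_i):
  (2) * (1) = 2.
  (-1/3) * (3/2) = -1/2.
  (1/3) * (1/2) = 1/6.
Total: 2 - 1/2 + 1/6 = 5/3.

5/3


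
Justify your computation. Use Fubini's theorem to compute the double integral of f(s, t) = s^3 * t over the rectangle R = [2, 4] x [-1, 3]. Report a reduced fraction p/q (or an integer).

f(s, t) is a tensor product of a function of s and a function of t, and both factors are bounded continuous (hence Lebesgue integrable) on the rectangle, so Fubini's theorem applies:
  integral_R f d(m x m) = (integral_a1^b1 s^3 ds) * (integral_a2^b2 t dt).
Inner integral in s: integral_{2}^{4} s^3 ds = (4^4 - 2^4)/4
  = 60.
Inner integral in t: integral_{-1}^{3} t dt = (3^2 - (-1)^2)/2
  = 4.
Product: (60) * (4) = 240.

240


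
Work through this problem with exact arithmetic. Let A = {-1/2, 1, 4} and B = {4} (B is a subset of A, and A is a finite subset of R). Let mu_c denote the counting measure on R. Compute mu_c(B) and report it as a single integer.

Counting measure assigns mu_c(E) = |E| (number of elements) when E is finite.
B has 1 element(s), so mu_c(B) = 1.

1


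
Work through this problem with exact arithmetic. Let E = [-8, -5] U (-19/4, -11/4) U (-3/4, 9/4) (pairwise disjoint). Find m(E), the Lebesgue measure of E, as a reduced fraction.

For pairwise disjoint intervals, m(union_i I_i) = sum_i m(I_i),
and m is invariant under swapping open/closed endpoints (single points have measure 0).
So m(E) = sum_i (b_i - a_i).
  I_1 has length -5 - (-8) = 3.
  I_2 has length -11/4 - (-19/4) = 2.
  I_3 has length 9/4 - (-3/4) = 3.
Summing:
  m(E) = 3 + 2 + 3 = 8.

8


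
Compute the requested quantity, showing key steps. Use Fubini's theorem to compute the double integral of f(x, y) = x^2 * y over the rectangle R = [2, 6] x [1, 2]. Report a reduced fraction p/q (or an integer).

f(x, y) is a tensor product of a function of x and a function of y, and both factors are bounded continuous (hence Lebesgue integrable) on the rectangle, so Fubini's theorem applies:
  integral_R f d(m x m) = (integral_a1^b1 x^2 dx) * (integral_a2^b2 y dy).
Inner integral in x: integral_{2}^{6} x^2 dx = (6^3 - 2^3)/3
  = 208/3.
Inner integral in y: integral_{1}^{2} y dy = (2^2 - 1^2)/2
  = 3/2.
Product: (208/3) * (3/2) = 104.

104


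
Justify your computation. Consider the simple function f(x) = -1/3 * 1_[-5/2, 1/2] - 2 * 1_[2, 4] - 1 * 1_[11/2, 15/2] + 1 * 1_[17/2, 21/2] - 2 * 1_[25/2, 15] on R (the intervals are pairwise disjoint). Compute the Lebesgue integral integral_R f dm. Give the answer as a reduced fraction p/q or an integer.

For a simple function f = sum_i c_i * 1_{A_i} with disjoint A_i,
  integral f dm = sum_i c_i * m(A_i).
Lengths of the A_i:
  m(A_1) = 1/2 - (-5/2) = 3.
  m(A_2) = 4 - 2 = 2.
  m(A_3) = 15/2 - 11/2 = 2.
  m(A_4) = 21/2 - 17/2 = 2.
  m(A_5) = 15 - 25/2 = 5/2.
Contributions c_i * m(A_i):
  (-1/3) * (3) = -1.
  (-2) * (2) = -4.
  (-1) * (2) = -2.
  (1) * (2) = 2.
  (-2) * (5/2) = -5.
Total: -1 - 4 - 2 + 2 - 5 = -10.

-10


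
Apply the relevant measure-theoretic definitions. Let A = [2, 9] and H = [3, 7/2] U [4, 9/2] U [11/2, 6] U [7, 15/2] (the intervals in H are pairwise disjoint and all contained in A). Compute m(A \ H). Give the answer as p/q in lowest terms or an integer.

The ambient interval has length m(A) = 9 - 2 = 7.
Since the holes are disjoint and sit inside A, by finite additivity
  m(H) = sum_i (b_i - a_i), and m(A \ H) = m(A) - m(H).
Computing the hole measures:
  m(H_1) = 7/2 - 3 = 1/2.
  m(H_2) = 9/2 - 4 = 1/2.
  m(H_3) = 6 - 11/2 = 1/2.
  m(H_4) = 15/2 - 7 = 1/2.
Summed: m(H) = 1/2 + 1/2 + 1/2 + 1/2 = 2.
So m(A \ H) = 7 - 2 = 5.

5


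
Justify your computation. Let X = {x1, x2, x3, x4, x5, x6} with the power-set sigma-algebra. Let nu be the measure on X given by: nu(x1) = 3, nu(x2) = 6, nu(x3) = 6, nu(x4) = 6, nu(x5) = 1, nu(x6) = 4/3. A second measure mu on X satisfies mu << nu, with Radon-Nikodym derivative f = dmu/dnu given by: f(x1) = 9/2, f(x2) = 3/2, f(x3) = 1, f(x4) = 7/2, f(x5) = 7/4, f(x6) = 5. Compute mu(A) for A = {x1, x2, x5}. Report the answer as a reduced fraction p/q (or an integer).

By the defining property of the Radon-Nikodym derivative, for every measurable set A,
  mu(A) = integral_A f dnu.
Since nu is a discrete measure concentrated on the atoms of X, the integral over A reduces to the sum
  mu(A) = sum_{x in A} f(x) * nu({x}).
Computing each term:
  x1: f(x1) * nu(x1) = 9/2 * 3 = 27/2.
  x2: f(x2) * nu(x2) = 3/2 * 6 = 9.
  x5: f(x5) * nu(x5) = 7/4 * 1 = 7/4.
Summing: mu(A) = 27/2 + 9 + 7/4 = 97/4.

97/4


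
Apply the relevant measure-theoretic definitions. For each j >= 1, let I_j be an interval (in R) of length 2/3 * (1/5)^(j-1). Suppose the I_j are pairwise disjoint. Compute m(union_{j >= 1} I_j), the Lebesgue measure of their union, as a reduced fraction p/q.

By countable additivity of the Lebesgue measure on pairwise disjoint measurable sets,
  m(union_{j >= 1} I_j) = sum_{j >= 1} m(I_j) = sum_{j >= 1} a * r^(j-1),
  with a = 2/3 and r = 1/5.
Since 0 < r = 1/5 < 1, the geometric series converges:
  sum_{j >= 1} a * r^(j-1) = a / (1 - r).
  = 2/3 / (1 - 1/5)
  = 2/3 / (4/5)
  = 5/6.

5/6


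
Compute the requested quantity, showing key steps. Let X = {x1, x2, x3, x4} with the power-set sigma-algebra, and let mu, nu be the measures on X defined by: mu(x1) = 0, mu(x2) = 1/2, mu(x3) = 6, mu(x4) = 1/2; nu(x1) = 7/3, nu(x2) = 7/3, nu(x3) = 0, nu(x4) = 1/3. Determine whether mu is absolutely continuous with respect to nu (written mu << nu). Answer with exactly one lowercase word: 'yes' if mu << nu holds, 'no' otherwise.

mu << nu means: every nu-null measurable set is also mu-null; equivalently, for every atom x, if nu({x}) = 0 then mu({x}) = 0.
Checking each atom:
  x1: nu = 7/3 > 0 -> no constraint.
  x2: nu = 7/3 > 0 -> no constraint.
  x3: nu = 0, mu = 6 > 0 -> violates mu << nu.
  x4: nu = 1/3 > 0 -> no constraint.
The atom(s) x3 violate the condition (nu = 0 but mu > 0). Therefore mu is NOT absolutely continuous w.r.t. nu.

no


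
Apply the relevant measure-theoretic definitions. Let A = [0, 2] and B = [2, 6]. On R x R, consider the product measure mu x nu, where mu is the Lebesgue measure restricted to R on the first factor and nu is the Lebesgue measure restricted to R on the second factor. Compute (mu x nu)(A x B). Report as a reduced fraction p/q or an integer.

For a measurable rectangle A x B, the product measure satisfies
  (mu x nu)(A x B) = mu(A) * nu(B).
  mu(A) = 2.
  nu(B) = 4.
  (mu x nu)(A x B) = 2 * 4 = 8.

8


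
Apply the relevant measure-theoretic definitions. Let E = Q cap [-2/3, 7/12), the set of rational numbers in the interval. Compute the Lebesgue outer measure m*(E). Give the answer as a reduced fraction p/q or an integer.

E = Q cap [-2/3, 7/12) is a subset of Q, which is countable. Enumerate Q = {q_1, q_2, ...}; for any eps > 0, cover q_k by the open interval (q_k - eps/2^(k+1), q_k + eps/2^(k+1)), of length eps/2^k. The total cover length is sum_{k>=1} eps/2^k = eps. Hence m*(E) <= m*(Q) <= eps for every eps > 0, and since outer measure is non-negative, m*(E) = 0.

0


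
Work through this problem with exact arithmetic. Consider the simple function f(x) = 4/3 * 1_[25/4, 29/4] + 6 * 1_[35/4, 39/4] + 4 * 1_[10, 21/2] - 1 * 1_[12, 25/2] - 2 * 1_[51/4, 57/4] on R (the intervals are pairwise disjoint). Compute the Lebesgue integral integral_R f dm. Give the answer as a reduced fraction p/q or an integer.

For a simple function f = sum_i c_i * 1_{A_i} with disjoint A_i,
  integral f dm = sum_i c_i * m(A_i).
Lengths of the A_i:
  m(A_1) = 29/4 - 25/4 = 1.
  m(A_2) = 39/4 - 35/4 = 1.
  m(A_3) = 21/2 - 10 = 1/2.
  m(A_4) = 25/2 - 12 = 1/2.
  m(A_5) = 57/4 - 51/4 = 3/2.
Contributions c_i * m(A_i):
  (4/3) * (1) = 4/3.
  (6) * (1) = 6.
  (4) * (1/2) = 2.
  (-1) * (1/2) = -1/2.
  (-2) * (3/2) = -3.
Total: 4/3 + 6 + 2 - 1/2 - 3 = 35/6.

35/6


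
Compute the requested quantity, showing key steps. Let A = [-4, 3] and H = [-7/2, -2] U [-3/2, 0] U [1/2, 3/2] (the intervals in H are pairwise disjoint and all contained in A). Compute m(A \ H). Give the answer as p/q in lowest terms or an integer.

The ambient interval has length m(A) = 3 - (-4) = 7.
Since the holes are disjoint and sit inside A, by finite additivity
  m(H) = sum_i (b_i - a_i), and m(A \ H) = m(A) - m(H).
Computing the hole measures:
  m(H_1) = -2 - (-7/2) = 3/2.
  m(H_2) = 0 - (-3/2) = 3/2.
  m(H_3) = 3/2 - 1/2 = 1.
Summed: m(H) = 3/2 + 3/2 + 1 = 4.
So m(A \ H) = 7 - 4 = 3.

3


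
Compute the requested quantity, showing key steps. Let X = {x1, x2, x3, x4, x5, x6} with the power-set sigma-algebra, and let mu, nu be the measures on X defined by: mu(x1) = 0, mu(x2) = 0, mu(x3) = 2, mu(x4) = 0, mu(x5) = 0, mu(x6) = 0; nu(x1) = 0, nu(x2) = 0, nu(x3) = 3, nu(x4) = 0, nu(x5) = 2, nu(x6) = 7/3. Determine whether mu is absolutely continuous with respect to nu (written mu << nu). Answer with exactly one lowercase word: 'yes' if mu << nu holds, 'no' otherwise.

mu << nu means: every nu-null measurable set is also mu-null; equivalently, for every atom x, if nu({x}) = 0 then mu({x}) = 0.
Checking each atom:
  x1: nu = 0, mu = 0 -> consistent with mu << nu.
  x2: nu = 0, mu = 0 -> consistent with mu << nu.
  x3: nu = 3 > 0 -> no constraint.
  x4: nu = 0, mu = 0 -> consistent with mu << nu.
  x5: nu = 2 > 0 -> no constraint.
  x6: nu = 7/3 > 0 -> no constraint.
No atom violates the condition. Therefore mu << nu.

yes


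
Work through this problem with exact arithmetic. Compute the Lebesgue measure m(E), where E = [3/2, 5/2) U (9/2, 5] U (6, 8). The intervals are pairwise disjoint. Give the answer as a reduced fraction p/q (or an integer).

For pairwise disjoint intervals, m(union_i I_i) = sum_i m(I_i),
and m is invariant under swapping open/closed endpoints (single points have measure 0).
So m(E) = sum_i (b_i - a_i).
  I_1 has length 5/2 - 3/2 = 1.
  I_2 has length 5 - 9/2 = 1/2.
  I_3 has length 8 - 6 = 2.
Summing:
  m(E) = 1 + 1/2 + 2 = 7/2.

7/2


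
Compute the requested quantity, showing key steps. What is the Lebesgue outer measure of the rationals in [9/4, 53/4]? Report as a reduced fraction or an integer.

E = Q cap [9/4, 53/4] is a subset of Q, which is countable. Enumerate Q = {q_1, q_2, ...}; for any eps > 0, cover q_k by the open interval (q_k - eps/2^(k+1), q_k + eps/2^(k+1)), of length eps/2^k. The total cover length is sum_{k>=1} eps/2^k = eps. Hence m*(E) <= m*(Q) <= eps for every eps > 0, and since outer measure is non-negative, m*(E) = 0.

0


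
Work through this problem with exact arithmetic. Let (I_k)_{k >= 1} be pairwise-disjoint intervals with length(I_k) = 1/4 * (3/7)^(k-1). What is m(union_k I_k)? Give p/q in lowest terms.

By countable additivity of the Lebesgue measure on pairwise disjoint measurable sets,
  m(union_{k >= 1} I_k) = sum_{k >= 1} m(I_k) = sum_{k >= 1} a * r^(k-1),
  with a = 1/4 and r = 3/7.
Since 0 < r = 3/7 < 1, the geometric series converges:
  sum_{k >= 1} a * r^(k-1) = a / (1 - r).
  = 1/4 / (1 - 3/7)
  = 1/4 / (4/7)
  = 7/16.

7/16


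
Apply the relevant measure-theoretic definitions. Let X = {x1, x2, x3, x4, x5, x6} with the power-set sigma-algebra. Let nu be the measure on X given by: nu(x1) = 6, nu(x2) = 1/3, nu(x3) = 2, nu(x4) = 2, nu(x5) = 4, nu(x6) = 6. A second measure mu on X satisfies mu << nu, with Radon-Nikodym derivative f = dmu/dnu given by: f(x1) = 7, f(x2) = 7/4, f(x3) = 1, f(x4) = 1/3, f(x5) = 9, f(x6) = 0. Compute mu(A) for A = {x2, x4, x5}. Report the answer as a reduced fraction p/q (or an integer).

By the defining property of the Radon-Nikodym derivative, for every measurable set A,
  mu(A) = integral_A f dnu.
Since nu is a discrete measure concentrated on the atoms of X, the integral over A reduces to the sum
  mu(A) = sum_{x in A} f(x) * nu({x}).
Computing each term:
  x2: f(x2) * nu(x2) = 7/4 * 1/3 = 7/12.
  x4: f(x4) * nu(x4) = 1/3 * 2 = 2/3.
  x5: f(x5) * nu(x5) = 9 * 4 = 36.
Summing: mu(A) = 7/12 + 2/3 + 36 = 149/4.

149/4


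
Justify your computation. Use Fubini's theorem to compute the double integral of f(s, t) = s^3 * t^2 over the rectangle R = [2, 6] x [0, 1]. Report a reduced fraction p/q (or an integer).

f(s, t) is a tensor product of a function of s and a function of t, and both factors are bounded continuous (hence Lebesgue integrable) on the rectangle, so Fubini's theorem applies:
  integral_R f d(m x m) = (integral_a1^b1 s^3 ds) * (integral_a2^b2 t^2 dt).
Inner integral in s: integral_{2}^{6} s^3 ds = (6^4 - 2^4)/4
  = 320.
Inner integral in t: integral_{0}^{1} t^2 dt = (1^3 - 0^3)/3
  = 1/3.
Product: (320) * (1/3) = 320/3.

320/3


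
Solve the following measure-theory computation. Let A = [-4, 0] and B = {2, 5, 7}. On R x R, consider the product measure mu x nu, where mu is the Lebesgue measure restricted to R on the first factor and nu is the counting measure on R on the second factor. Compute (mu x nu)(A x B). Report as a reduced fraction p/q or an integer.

For a measurable rectangle A x B, the product measure satisfies
  (mu x nu)(A x B) = mu(A) * nu(B).
  mu(A) = 4.
  nu(B) = 3.
  (mu x nu)(A x B) = 4 * 3 = 12.

12


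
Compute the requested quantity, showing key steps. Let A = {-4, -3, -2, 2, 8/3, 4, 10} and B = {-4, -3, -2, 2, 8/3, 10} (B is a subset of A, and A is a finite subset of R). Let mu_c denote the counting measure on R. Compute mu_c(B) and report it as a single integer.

Counting measure assigns mu_c(E) = |E| (number of elements) when E is finite.
B has 6 element(s), so mu_c(B) = 6.

6
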